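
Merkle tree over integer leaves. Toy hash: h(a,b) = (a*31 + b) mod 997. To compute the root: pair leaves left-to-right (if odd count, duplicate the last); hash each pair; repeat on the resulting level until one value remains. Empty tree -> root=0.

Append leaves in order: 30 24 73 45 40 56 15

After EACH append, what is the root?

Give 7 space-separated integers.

After append 30 (leaves=[30]):
  L0: [30]
  root=30
After append 24 (leaves=[30, 24]):
  L0: [30, 24]
  L1: h(30,24)=(30*31+24)%997=954 -> [954]
  root=954
After append 73 (leaves=[30, 24, 73]):
  L0: [30, 24, 73]
  L1: h(30,24)=(30*31+24)%997=954 h(73,73)=(73*31+73)%997=342 -> [954, 342]
  L2: h(954,342)=(954*31+342)%997=6 -> [6]
  root=6
After append 45 (leaves=[30, 24, 73, 45]):
  L0: [30, 24, 73, 45]
  L1: h(30,24)=(30*31+24)%997=954 h(73,45)=(73*31+45)%997=314 -> [954, 314]
  L2: h(954,314)=(954*31+314)%997=975 -> [975]
  root=975
After append 40 (leaves=[30, 24, 73, 45, 40]):
  L0: [30, 24, 73, 45, 40]
  L1: h(30,24)=(30*31+24)%997=954 h(73,45)=(73*31+45)%997=314 h(40,40)=(40*31+40)%997=283 -> [954, 314, 283]
  L2: h(954,314)=(954*31+314)%997=975 h(283,283)=(283*31+283)%997=83 -> [975, 83]
  L3: h(975,83)=(975*31+83)%997=398 -> [398]
  root=398
After append 56 (leaves=[30, 24, 73, 45, 40, 56]):
  L0: [30, 24, 73, 45, 40, 56]
  L1: h(30,24)=(30*31+24)%997=954 h(73,45)=(73*31+45)%997=314 h(40,56)=(40*31+56)%997=299 -> [954, 314, 299]
  L2: h(954,314)=(954*31+314)%997=975 h(299,299)=(299*31+299)%997=595 -> [975, 595]
  L3: h(975,595)=(975*31+595)%997=910 -> [910]
  root=910
After append 15 (leaves=[30, 24, 73, 45, 40, 56, 15]):
  L0: [30, 24, 73, 45, 40, 56, 15]
  L1: h(30,24)=(30*31+24)%997=954 h(73,45)=(73*31+45)%997=314 h(40,56)=(40*31+56)%997=299 h(15,15)=(15*31+15)%997=480 -> [954, 314, 299, 480]
  L2: h(954,314)=(954*31+314)%997=975 h(299,480)=(299*31+480)%997=776 -> [975, 776]
  L3: h(975,776)=(975*31+776)%997=94 -> [94]
  root=94

Answer: 30 954 6 975 398 910 94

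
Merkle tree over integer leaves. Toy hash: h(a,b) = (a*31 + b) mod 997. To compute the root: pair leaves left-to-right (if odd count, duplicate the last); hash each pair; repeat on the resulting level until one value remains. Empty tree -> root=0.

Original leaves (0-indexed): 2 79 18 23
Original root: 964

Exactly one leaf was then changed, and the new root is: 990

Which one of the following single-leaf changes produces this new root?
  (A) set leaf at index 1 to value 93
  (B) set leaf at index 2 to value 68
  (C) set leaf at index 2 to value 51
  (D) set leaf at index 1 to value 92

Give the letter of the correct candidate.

Answer: C

Derivation:
Original leaves: [2, 79, 18, 23]
Target new root: 990
Try each candidate change and compute the resulting root:
Candidate A: set leaf[1] = 93 -> leaves = [2, 93, 18, 23]
  L0: [2, 93, 18, 23]
  L1: h(2,93)=(2*31+93)%997=155 h(18,23)=(18*31+23)%997=581 -> [155, 581]
  L2: h(155,581)=(155*31+581)%997=401 -> [401]
  root = 401 != target 990
Candidate B: set leaf[2] = 68 -> leaves = [2, 79, 68, 23]
  L0: [2, 79, 68, 23]
  L1: h(2,79)=(2*31+79)%997=141 h(68,23)=(68*31+23)%997=137 -> [141, 137]
  L2: h(141,137)=(141*31+137)%997=520 -> [520]
  root = 520 != target 990
Candidate C: set leaf[2] = 51 -> leaves = [2, 79, 51, 23]
  L0: [2, 79, 51, 23]
  L1: h(2,79)=(2*31+79)%997=141 h(51,23)=(51*31+23)%997=607 -> [141, 607]
  L2: h(141,607)=(141*31+607)%997=990 -> [990]
  root = 990 == target 990  ** MATCH **
Candidate D: set leaf[1] = 92 -> leaves = [2, 92, 18, 23]
  L0: [2, 92, 18, 23]
  L1: h(2,92)=(2*31+92)%997=154 h(18,23)=(18*31+23)%997=581 -> [154, 581]
  L2: h(154,581)=(154*31+581)%997=370 -> [370]
  root = 370 != target 990
Candidate C produces the target root.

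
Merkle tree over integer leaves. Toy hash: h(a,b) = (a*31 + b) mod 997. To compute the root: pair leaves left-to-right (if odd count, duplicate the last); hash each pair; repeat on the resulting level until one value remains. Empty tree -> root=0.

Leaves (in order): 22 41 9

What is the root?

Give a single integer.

L0: [22, 41, 9]
L1: h(22,41)=(22*31+41)%997=723 h(9,9)=(9*31+9)%997=288 -> [723, 288]
L2: h(723,288)=(723*31+288)%997=767 -> [767]

Answer: 767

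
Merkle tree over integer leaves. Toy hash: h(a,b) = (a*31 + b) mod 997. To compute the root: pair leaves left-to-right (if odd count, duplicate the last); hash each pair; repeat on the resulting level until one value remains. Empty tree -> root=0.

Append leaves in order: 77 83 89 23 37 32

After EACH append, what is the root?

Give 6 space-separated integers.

After append 77 (leaves=[77]):
  L0: [77]
  root=77
After append 83 (leaves=[77, 83]):
  L0: [77, 83]
  L1: h(77,83)=(77*31+83)%997=476 -> [476]
  root=476
After append 89 (leaves=[77, 83, 89]):
  L0: [77, 83, 89]
  L1: h(77,83)=(77*31+83)%997=476 h(89,89)=(89*31+89)%997=854 -> [476, 854]
  L2: h(476,854)=(476*31+854)%997=655 -> [655]
  root=655
After append 23 (leaves=[77, 83, 89, 23]):
  L0: [77, 83, 89, 23]
  L1: h(77,83)=(77*31+83)%997=476 h(89,23)=(89*31+23)%997=788 -> [476, 788]
  L2: h(476,788)=(476*31+788)%997=589 -> [589]
  root=589
After append 37 (leaves=[77, 83, 89, 23, 37]):
  L0: [77, 83, 89, 23, 37]
  L1: h(77,83)=(77*31+83)%997=476 h(89,23)=(89*31+23)%997=788 h(37,37)=(37*31+37)%997=187 -> [476, 788, 187]
  L2: h(476,788)=(476*31+788)%997=589 h(187,187)=(187*31+187)%997=2 -> [589, 2]
  L3: h(589,2)=(589*31+2)%997=315 -> [315]
  root=315
After append 32 (leaves=[77, 83, 89, 23, 37, 32]):
  L0: [77, 83, 89, 23, 37, 32]
  L1: h(77,83)=(77*31+83)%997=476 h(89,23)=(89*31+23)%997=788 h(37,32)=(37*31+32)%997=182 -> [476, 788, 182]
  L2: h(476,788)=(476*31+788)%997=589 h(182,182)=(182*31+182)%997=839 -> [589, 839]
  L3: h(589,839)=(589*31+839)%997=155 -> [155]
  root=155

Answer: 77 476 655 589 315 155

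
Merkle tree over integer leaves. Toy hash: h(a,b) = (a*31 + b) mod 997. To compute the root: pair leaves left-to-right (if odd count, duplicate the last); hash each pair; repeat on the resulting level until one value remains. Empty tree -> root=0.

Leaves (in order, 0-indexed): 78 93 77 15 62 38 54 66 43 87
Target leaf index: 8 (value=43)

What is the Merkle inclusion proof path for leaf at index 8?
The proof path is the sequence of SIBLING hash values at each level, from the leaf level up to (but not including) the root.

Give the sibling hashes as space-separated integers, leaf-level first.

Answer: 87 423 575 704

Derivation:
L0 (leaves): [78, 93, 77, 15, 62, 38, 54, 66, 43, 87], target index=8
L1: h(78,93)=(78*31+93)%997=517 [pair 0] h(77,15)=(77*31+15)%997=408 [pair 1] h(62,38)=(62*31+38)%997=963 [pair 2] h(54,66)=(54*31+66)%997=743 [pair 3] h(43,87)=(43*31+87)%997=423 [pair 4] -> [517, 408, 963, 743, 423]
  Sibling for proof at L0: 87
L2: h(517,408)=(517*31+408)%997=483 [pair 0] h(963,743)=(963*31+743)%997=686 [pair 1] h(423,423)=(423*31+423)%997=575 [pair 2] -> [483, 686, 575]
  Sibling for proof at L1: 423
L3: h(483,686)=(483*31+686)%997=704 [pair 0] h(575,575)=(575*31+575)%997=454 [pair 1] -> [704, 454]
  Sibling for proof at L2: 575
L4: h(704,454)=(704*31+454)%997=344 [pair 0] -> [344]
  Sibling for proof at L3: 704
Root: 344
Proof path (sibling hashes from leaf to root): [87, 423, 575, 704]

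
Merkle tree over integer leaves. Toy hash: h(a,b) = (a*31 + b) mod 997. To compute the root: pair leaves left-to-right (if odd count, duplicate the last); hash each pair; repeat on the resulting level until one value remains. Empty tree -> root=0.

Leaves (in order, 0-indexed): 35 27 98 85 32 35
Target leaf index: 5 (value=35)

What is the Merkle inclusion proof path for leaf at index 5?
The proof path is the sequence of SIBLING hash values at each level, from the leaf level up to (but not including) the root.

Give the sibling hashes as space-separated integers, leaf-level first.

L0 (leaves): [35, 27, 98, 85, 32, 35], target index=5
L1: h(35,27)=(35*31+27)%997=115 [pair 0] h(98,85)=(98*31+85)%997=132 [pair 1] h(32,35)=(32*31+35)%997=30 [pair 2] -> [115, 132, 30]
  Sibling for proof at L0: 32
L2: h(115,132)=(115*31+132)%997=706 [pair 0] h(30,30)=(30*31+30)%997=960 [pair 1] -> [706, 960]
  Sibling for proof at L1: 30
L3: h(706,960)=(706*31+960)%997=912 [pair 0] -> [912]
  Sibling for proof at L2: 706
Root: 912
Proof path (sibling hashes from leaf to root): [32, 30, 706]

Answer: 32 30 706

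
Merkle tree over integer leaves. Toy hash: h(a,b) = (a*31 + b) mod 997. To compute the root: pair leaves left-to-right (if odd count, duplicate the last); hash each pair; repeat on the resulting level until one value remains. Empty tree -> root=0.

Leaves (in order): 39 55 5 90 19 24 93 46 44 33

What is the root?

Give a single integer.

Answer: 55

Derivation:
L0: [39, 55, 5, 90, 19, 24, 93, 46, 44, 33]
L1: h(39,55)=(39*31+55)%997=267 h(5,90)=(5*31+90)%997=245 h(19,24)=(19*31+24)%997=613 h(93,46)=(93*31+46)%997=935 h(44,33)=(44*31+33)%997=400 -> [267, 245, 613, 935, 400]
L2: h(267,245)=(267*31+245)%997=546 h(613,935)=(613*31+935)%997=995 h(400,400)=(400*31+400)%997=836 -> [546, 995, 836]
L3: h(546,995)=(546*31+995)%997=972 h(836,836)=(836*31+836)%997=830 -> [972, 830]
L4: h(972,830)=(972*31+830)%997=55 -> [55]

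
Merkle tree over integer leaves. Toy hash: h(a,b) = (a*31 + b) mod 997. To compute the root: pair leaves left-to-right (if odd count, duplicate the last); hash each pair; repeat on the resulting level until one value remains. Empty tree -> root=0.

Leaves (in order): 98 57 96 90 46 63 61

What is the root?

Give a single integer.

L0: [98, 57, 96, 90, 46, 63, 61]
L1: h(98,57)=(98*31+57)%997=104 h(96,90)=(96*31+90)%997=75 h(46,63)=(46*31+63)%997=492 h(61,61)=(61*31+61)%997=955 -> [104, 75, 492, 955]
L2: h(104,75)=(104*31+75)%997=308 h(492,955)=(492*31+955)%997=255 -> [308, 255]
L3: h(308,255)=(308*31+255)%997=830 -> [830]

Answer: 830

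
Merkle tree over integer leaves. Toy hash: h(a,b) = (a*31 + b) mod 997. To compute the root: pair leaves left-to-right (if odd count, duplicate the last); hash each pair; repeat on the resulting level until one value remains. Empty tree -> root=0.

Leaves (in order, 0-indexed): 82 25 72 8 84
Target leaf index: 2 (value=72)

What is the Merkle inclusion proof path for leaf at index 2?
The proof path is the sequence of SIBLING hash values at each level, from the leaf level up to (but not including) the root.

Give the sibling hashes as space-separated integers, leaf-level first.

Answer: 8 573 274

Derivation:
L0 (leaves): [82, 25, 72, 8, 84], target index=2
L1: h(82,25)=(82*31+25)%997=573 [pair 0] h(72,8)=(72*31+8)%997=246 [pair 1] h(84,84)=(84*31+84)%997=694 [pair 2] -> [573, 246, 694]
  Sibling for proof at L0: 8
L2: h(573,246)=(573*31+246)%997=63 [pair 0] h(694,694)=(694*31+694)%997=274 [pair 1] -> [63, 274]
  Sibling for proof at L1: 573
L3: h(63,274)=(63*31+274)%997=233 [pair 0] -> [233]
  Sibling for proof at L2: 274
Root: 233
Proof path (sibling hashes from leaf to root): [8, 573, 274]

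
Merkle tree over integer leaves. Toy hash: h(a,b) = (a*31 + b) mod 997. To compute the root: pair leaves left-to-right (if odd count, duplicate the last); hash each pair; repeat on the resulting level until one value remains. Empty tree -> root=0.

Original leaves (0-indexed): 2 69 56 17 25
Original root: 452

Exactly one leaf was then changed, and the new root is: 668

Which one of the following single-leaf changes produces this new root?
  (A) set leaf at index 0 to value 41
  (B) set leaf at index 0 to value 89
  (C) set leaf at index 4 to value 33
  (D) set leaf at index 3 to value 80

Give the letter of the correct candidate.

Original leaves: [2, 69, 56, 17, 25]
Target new root: 668
Try each candidate change and compute the resulting root:
Candidate A: set leaf[0] = 41 -> leaves = [41, 69, 56, 17, 25]
  L0: [41, 69, 56, 17, 25]
  L1: h(41,69)=(41*31+69)%997=343 h(56,17)=(56*31+17)%997=756 h(25,25)=(25*31+25)%997=800 -> [343, 756, 800]
  L2: h(343,756)=(343*31+756)%997=422 h(800,800)=(800*31+800)%997=675 -> [422, 675]
  L3: h(422,675)=(422*31+675)%997=796 -> [796]
  root = 796 != target 668
Candidate B: set leaf[0] = 89 -> leaves = [89, 69, 56, 17, 25]
  L0: [89, 69, 56, 17, 25]
  L1: h(89,69)=(89*31+69)%997=834 h(56,17)=(56*31+17)%997=756 h(25,25)=(25*31+25)%997=800 -> [834, 756, 800]
  L2: h(834,756)=(834*31+756)%997=688 h(800,800)=(800*31+800)%997=675 -> [688, 675]
  L3: h(688,675)=(688*31+675)%997=69 -> [69]
  root = 69 != target 668
Candidate C: set leaf[4] = 33 -> leaves = [2, 69, 56, 17, 33]
  L0: [2, 69, 56, 17, 33]
  L1: h(2,69)=(2*31+69)%997=131 h(56,17)=(56*31+17)%997=756 h(33,33)=(33*31+33)%997=59 -> [131, 756, 59]
  L2: h(131,756)=(131*31+756)%997=829 h(59,59)=(59*31+59)%997=891 -> [829, 891]
  L3: h(829,891)=(829*31+891)%997=668 -> [668]
  root = 668 == target 668  ** MATCH **
Candidate D: set leaf[3] = 80 -> leaves = [2, 69, 56, 80, 25]
  L0: [2, 69, 56, 80, 25]
  L1: h(2,69)=(2*31+69)%997=131 h(56,80)=(56*31+80)%997=819 h(25,25)=(25*31+25)%997=800 -> [131, 819, 800]
  L2: h(131,819)=(131*31+819)%997=892 h(800,800)=(800*31+800)%997=675 -> [892, 675]
  L3: h(892,675)=(892*31+675)%997=411 -> [411]
  root = 411 != target 668
Candidate C produces the target root.

Answer: C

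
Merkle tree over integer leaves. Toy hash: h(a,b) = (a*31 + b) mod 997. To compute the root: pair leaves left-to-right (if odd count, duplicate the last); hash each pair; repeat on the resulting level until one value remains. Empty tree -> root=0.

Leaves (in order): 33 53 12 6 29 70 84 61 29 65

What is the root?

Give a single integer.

L0: [33, 53, 12, 6, 29, 70, 84, 61, 29, 65]
L1: h(33,53)=(33*31+53)%997=79 h(12,6)=(12*31+6)%997=378 h(29,70)=(29*31+70)%997=969 h(84,61)=(84*31+61)%997=671 h(29,65)=(29*31+65)%997=964 -> [79, 378, 969, 671, 964]
L2: h(79,378)=(79*31+378)%997=833 h(969,671)=(969*31+671)%997=800 h(964,964)=(964*31+964)%997=938 -> [833, 800, 938]
L3: h(833,800)=(833*31+800)%997=701 h(938,938)=(938*31+938)%997=106 -> [701, 106]
L4: h(701,106)=(701*31+106)%997=900 -> [900]

Answer: 900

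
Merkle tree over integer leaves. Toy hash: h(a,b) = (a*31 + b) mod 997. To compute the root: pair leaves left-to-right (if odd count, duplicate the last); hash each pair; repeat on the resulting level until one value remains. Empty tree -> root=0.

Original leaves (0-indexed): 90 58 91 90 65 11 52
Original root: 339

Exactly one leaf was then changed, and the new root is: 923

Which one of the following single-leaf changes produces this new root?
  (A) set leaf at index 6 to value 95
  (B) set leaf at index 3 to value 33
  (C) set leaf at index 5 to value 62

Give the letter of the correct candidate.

Answer: C

Derivation:
Original leaves: [90, 58, 91, 90, 65, 11, 52]
Target new root: 923
Try each candidate change and compute the resulting root:
Candidate A: set leaf[6] = 95 -> leaves = [90, 58, 91, 90, 65, 11, 95]
  L0: [90, 58, 91, 90, 65, 11, 95]
  L1: h(90,58)=(90*31+58)%997=854 h(91,90)=(91*31+90)%997=917 h(65,11)=(65*31+11)%997=32 h(95,95)=(95*31+95)%997=49 -> [854, 917, 32, 49]
  L2: h(854,917)=(854*31+917)%997=472 h(32,49)=(32*31+49)%997=44 -> [472, 44]
  L3: h(472,44)=(472*31+44)%997=718 -> [718]
  root = 718 != target 923
Candidate B: set leaf[3] = 33 -> leaves = [90, 58, 91, 33, 65, 11, 52]
  L0: [90, 58, 91, 33, 65, 11, 52]
  L1: h(90,58)=(90*31+58)%997=854 h(91,33)=(91*31+33)%997=860 h(65,11)=(65*31+11)%997=32 h(52,52)=(52*31+52)%997=667 -> [854, 860, 32, 667]
  L2: h(854,860)=(854*31+860)%997=415 h(32,667)=(32*31+667)%997=662 -> [415, 662]
  L3: h(415,662)=(415*31+662)%997=566 -> [566]
  root = 566 != target 923
Candidate C: set leaf[5] = 62 -> leaves = [90, 58, 91, 90, 65, 62, 52]
  L0: [90, 58, 91, 90, 65, 62, 52]
  L1: h(90,58)=(90*31+58)%997=854 h(91,90)=(91*31+90)%997=917 h(65,62)=(65*31+62)%997=83 h(52,52)=(52*31+52)%997=667 -> [854, 917, 83, 667]
  L2: h(854,917)=(854*31+917)%997=472 h(83,667)=(83*31+667)%997=249 -> [472, 249]
  L3: h(472,249)=(472*31+249)%997=923 -> [923]
  root = 923 == target 923  ** MATCH **
Candidate C produces the target root.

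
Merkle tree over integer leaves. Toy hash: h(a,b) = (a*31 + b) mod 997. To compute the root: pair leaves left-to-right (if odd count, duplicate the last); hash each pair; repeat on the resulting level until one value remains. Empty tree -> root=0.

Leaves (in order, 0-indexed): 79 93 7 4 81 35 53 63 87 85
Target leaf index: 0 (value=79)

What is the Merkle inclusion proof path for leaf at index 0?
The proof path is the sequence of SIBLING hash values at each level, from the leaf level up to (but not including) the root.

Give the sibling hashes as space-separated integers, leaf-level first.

Answer: 93 221 872 339

Derivation:
L0 (leaves): [79, 93, 7, 4, 81, 35, 53, 63, 87, 85], target index=0
L1: h(79,93)=(79*31+93)%997=548 [pair 0] h(7,4)=(7*31+4)%997=221 [pair 1] h(81,35)=(81*31+35)%997=552 [pair 2] h(53,63)=(53*31+63)%997=709 [pair 3] h(87,85)=(87*31+85)%997=788 [pair 4] -> [548, 221, 552, 709, 788]
  Sibling for proof at L0: 93
L2: h(548,221)=(548*31+221)%997=260 [pair 0] h(552,709)=(552*31+709)%997=872 [pair 1] h(788,788)=(788*31+788)%997=291 [pair 2] -> [260, 872, 291]
  Sibling for proof at L1: 221
L3: h(260,872)=(260*31+872)%997=956 [pair 0] h(291,291)=(291*31+291)%997=339 [pair 1] -> [956, 339]
  Sibling for proof at L2: 872
L4: h(956,339)=(956*31+339)%997=65 [pair 0] -> [65]
  Sibling for proof at L3: 339
Root: 65
Proof path (sibling hashes from leaf to root): [93, 221, 872, 339]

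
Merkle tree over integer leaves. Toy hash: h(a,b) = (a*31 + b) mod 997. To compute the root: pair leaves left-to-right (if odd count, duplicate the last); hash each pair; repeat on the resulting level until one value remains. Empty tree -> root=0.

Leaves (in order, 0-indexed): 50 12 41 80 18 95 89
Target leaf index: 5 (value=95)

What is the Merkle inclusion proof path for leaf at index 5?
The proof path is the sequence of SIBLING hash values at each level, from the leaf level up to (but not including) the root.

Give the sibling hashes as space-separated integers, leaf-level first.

L0 (leaves): [50, 12, 41, 80, 18, 95, 89], target index=5
L1: h(50,12)=(50*31+12)%997=565 [pair 0] h(41,80)=(41*31+80)%997=354 [pair 1] h(18,95)=(18*31+95)%997=653 [pair 2] h(89,89)=(89*31+89)%997=854 [pair 3] -> [565, 354, 653, 854]
  Sibling for proof at L0: 18
L2: h(565,354)=(565*31+354)%997=920 [pair 0] h(653,854)=(653*31+854)%997=160 [pair 1] -> [920, 160]
  Sibling for proof at L1: 854
L3: h(920,160)=(920*31+160)%997=764 [pair 0] -> [764]
  Sibling for proof at L2: 920
Root: 764
Proof path (sibling hashes from leaf to root): [18, 854, 920]

Answer: 18 854 920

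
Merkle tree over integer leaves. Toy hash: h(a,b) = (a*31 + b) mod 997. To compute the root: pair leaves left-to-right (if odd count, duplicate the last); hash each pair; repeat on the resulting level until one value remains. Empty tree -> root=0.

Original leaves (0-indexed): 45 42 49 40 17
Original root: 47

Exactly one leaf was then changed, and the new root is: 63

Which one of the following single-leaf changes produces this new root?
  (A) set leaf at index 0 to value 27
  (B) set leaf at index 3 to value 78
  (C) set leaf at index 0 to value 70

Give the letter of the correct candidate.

Answer: C

Derivation:
Original leaves: [45, 42, 49, 40, 17]
Target new root: 63
Try each candidate change and compute the resulting root:
Candidate A: set leaf[0] = 27 -> leaves = [27, 42, 49, 40, 17]
  L0: [27, 42, 49, 40, 17]
  L1: h(27,42)=(27*31+42)%997=879 h(49,40)=(49*31+40)%997=562 h(17,17)=(17*31+17)%997=544 -> [879, 562, 544]
  L2: h(879,562)=(879*31+562)%997=892 h(544,544)=(544*31+544)%997=459 -> [892, 459]
  L3: h(892,459)=(892*31+459)%997=195 -> [195]
  root = 195 != target 63
Candidate B: set leaf[3] = 78 -> leaves = [45, 42, 49, 78, 17]
  L0: [45, 42, 49, 78, 17]
  L1: h(45,42)=(45*31+42)%997=440 h(49,78)=(49*31+78)%997=600 h(17,17)=(17*31+17)%997=544 -> [440, 600, 544]
  L2: h(440,600)=(440*31+600)%997=282 h(544,544)=(544*31+544)%997=459 -> [282, 459]
  L3: h(282,459)=(282*31+459)%997=228 -> [228]
  root = 228 != target 63
Candidate C: set leaf[0] = 70 -> leaves = [70, 42, 49, 40, 17]
  L0: [70, 42, 49, 40, 17]
  L1: h(70,42)=(70*31+42)%997=218 h(49,40)=(49*31+40)%997=562 h(17,17)=(17*31+17)%997=544 -> [218, 562, 544]
  L2: h(218,562)=(218*31+562)%997=341 h(544,544)=(544*31+544)%997=459 -> [341, 459]
  L3: h(341,459)=(341*31+459)%997=63 -> [63]
  root = 63 == target 63  ** MATCH **
Candidate C produces the target root.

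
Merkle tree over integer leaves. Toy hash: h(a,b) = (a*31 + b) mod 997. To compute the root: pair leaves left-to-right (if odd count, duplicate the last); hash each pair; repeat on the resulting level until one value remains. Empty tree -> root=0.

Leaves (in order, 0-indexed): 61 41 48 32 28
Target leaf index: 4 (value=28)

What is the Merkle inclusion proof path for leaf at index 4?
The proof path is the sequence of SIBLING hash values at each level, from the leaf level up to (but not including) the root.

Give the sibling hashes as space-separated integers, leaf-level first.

L0 (leaves): [61, 41, 48, 32, 28], target index=4
L1: h(61,41)=(61*31+41)%997=935 [pair 0] h(48,32)=(48*31+32)%997=523 [pair 1] h(28,28)=(28*31+28)%997=896 [pair 2] -> [935, 523, 896]
  Sibling for proof at L0: 28
L2: h(935,523)=(935*31+523)%997=595 [pair 0] h(896,896)=(896*31+896)%997=756 [pair 1] -> [595, 756]
  Sibling for proof at L1: 896
L3: h(595,756)=(595*31+756)%997=258 [pair 0] -> [258]
  Sibling for proof at L2: 595
Root: 258
Proof path (sibling hashes from leaf to root): [28, 896, 595]

Answer: 28 896 595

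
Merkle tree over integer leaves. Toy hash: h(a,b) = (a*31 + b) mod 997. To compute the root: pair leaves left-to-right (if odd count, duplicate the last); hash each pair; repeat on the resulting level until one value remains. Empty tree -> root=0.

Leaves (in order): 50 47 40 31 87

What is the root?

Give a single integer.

Answer: 210

Derivation:
L0: [50, 47, 40, 31, 87]
L1: h(50,47)=(50*31+47)%997=600 h(40,31)=(40*31+31)%997=274 h(87,87)=(87*31+87)%997=790 -> [600, 274, 790]
L2: h(600,274)=(600*31+274)%997=928 h(790,790)=(790*31+790)%997=355 -> [928, 355]
L3: h(928,355)=(928*31+355)%997=210 -> [210]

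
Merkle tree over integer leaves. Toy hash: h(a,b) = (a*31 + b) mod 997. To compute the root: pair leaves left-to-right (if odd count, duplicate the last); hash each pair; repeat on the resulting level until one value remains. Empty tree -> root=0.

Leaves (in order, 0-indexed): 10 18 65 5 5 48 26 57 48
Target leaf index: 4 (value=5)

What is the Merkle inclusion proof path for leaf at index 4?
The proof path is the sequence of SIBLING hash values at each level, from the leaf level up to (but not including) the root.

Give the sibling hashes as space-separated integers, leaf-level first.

Answer: 48 863 224 595

Derivation:
L0 (leaves): [10, 18, 65, 5, 5, 48, 26, 57, 48], target index=4
L1: h(10,18)=(10*31+18)%997=328 [pair 0] h(65,5)=(65*31+5)%997=26 [pair 1] h(5,48)=(5*31+48)%997=203 [pair 2] h(26,57)=(26*31+57)%997=863 [pair 3] h(48,48)=(48*31+48)%997=539 [pair 4] -> [328, 26, 203, 863, 539]
  Sibling for proof at L0: 48
L2: h(328,26)=(328*31+26)%997=224 [pair 0] h(203,863)=(203*31+863)%997=177 [pair 1] h(539,539)=(539*31+539)%997=299 [pair 2] -> [224, 177, 299]
  Sibling for proof at L1: 863
L3: h(224,177)=(224*31+177)%997=142 [pair 0] h(299,299)=(299*31+299)%997=595 [pair 1] -> [142, 595]
  Sibling for proof at L2: 224
L4: h(142,595)=(142*31+595)%997=12 [pair 0] -> [12]
  Sibling for proof at L3: 595
Root: 12
Proof path (sibling hashes from leaf to root): [48, 863, 224, 595]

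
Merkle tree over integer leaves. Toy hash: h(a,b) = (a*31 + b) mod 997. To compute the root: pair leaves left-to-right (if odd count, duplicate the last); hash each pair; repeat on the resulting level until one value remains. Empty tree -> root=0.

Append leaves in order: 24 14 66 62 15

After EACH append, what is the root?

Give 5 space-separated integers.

Answer: 24 758 685 681 579

Derivation:
After append 24 (leaves=[24]):
  L0: [24]
  root=24
After append 14 (leaves=[24, 14]):
  L0: [24, 14]
  L1: h(24,14)=(24*31+14)%997=758 -> [758]
  root=758
After append 66 (leaves=[24, 14, 66]):
  L0: [24, 14, 66]
  L1: h(24,14)=(24*31+14)%997=758 h(66,66)=(66*31+66)%997=118 -> [758, 118]
  L2: h(758,118)=(758*31+118)%997=685 -> [685]
  root=685
After append 62 (leaves=[24, 14, 66, 62]):
  L0: [24, 14, 66, 62]
  L1: h(24,14)=(24*31+14)%997=758 h(66,62)=(66*31+62)%997=114 -> [758, 114]
  L2: h(758,114)=(758*31+114)%997=681 -> [681]
  root=681
After append 15 (leaves=[24, 14, 66, 62, 15]):
  L0: [24, 14, 66, 62, 15]
  L1: h(24,14)=(24*31+14)%997=758 h(66,62)=(66*31+62)%997=114 h(15,15)=(15*31+15)%997=480 -> [758, 114, 480]
  L2: h(758,114)=(758*31+114)%997=681 h(480,480)=(480*31+480)%997=405 -> [681, 405]
  L3: h(681,405)=(681*31+405)%997=579 -> [579]
  root=579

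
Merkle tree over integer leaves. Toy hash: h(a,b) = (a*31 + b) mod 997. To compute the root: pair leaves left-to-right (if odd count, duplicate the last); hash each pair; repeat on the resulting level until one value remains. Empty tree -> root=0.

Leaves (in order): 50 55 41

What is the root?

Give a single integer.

L0: [50, 55, 41]
L1: h(50,55)=(50*31+55)%997=608 h(41,41)=(41*31+41)%997=315 -> [608, 315]
L2: h(608,315)=(608*31+315)%997=220 -> [220]

Answer: 220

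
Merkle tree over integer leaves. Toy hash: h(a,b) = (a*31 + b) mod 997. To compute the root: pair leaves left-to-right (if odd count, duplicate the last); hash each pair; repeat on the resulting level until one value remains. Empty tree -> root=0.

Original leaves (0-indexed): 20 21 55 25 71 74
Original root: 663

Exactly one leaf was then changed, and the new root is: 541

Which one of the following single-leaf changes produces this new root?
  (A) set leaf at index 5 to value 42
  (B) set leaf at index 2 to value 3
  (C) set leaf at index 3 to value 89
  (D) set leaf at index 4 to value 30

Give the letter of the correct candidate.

Answer: B

Derivation:
Original leaves: [20, 21, 55, 25, 71, 74]
Target new root: 541
Try each candidate change and compute the resulting root:
Candidate A: set leaf[5] = 42 -> leaves = [20, 21, 55, 25, 71, 42]
  L0: [20, 21, 55, 25, 71, 42]
  L1: h(20,21)=(20*31+21)%997=641 h(55,25)=(55*31+25)%997=733 h(71,42)=(71*31+42)%997=249 -> [641, 733, 249]
  L2: h(641,733)=(641*31+733)%997=664 h(249,249)=(249*31+249)%997=989 -> [664, 989]
  L3: h(664,989)=(664*31+989)%997=636 -> [636]
  root = 636 != target 541
Candidate B: set leaf[2] = 3 -> leaves = [20, 21, 3, 25, 71, 74]
  L0: [20, 21, 3, 25, 71, 74]
  L1: h(20,21)=(20*31+21)%997=641 h(3,25)=(3*31+25)%997=118 h(71,74)=(71*31+74)%997=281 -> [641, 118, 281]
  L2: h(641,118)=(641*31+118)%997=49 h(281,281)=(281*31+281)%997=19 -> [49, 19]
  L3: h(49,19)=(49*31+19)%997=541 -> [541]
  root = 541 == target 541  ** MATCH **
Candidate C: set leaf[3] = 89 -> leaves = [20, 21, 55, 89, 71, 74]
  L0: [20, 21, 55, 89, 71, 74]
  L1: h(20,21)=(20*31+21)%997=641 h(55,89)=(55*31+89)%997=797 h(71,74)=(71*31+74)%997=281 -> [641, 797, 281]
  L2: h(641,797)=(641*31+797)%997=728 h(281,281)=(281*31+281)%997=19 -> [728, 19]
  L3: h(728,19)=(728*31+19)%997=653 -> [653]
  root = 653 != target 541
Candidate D: set leaf[4] = 30 -> leaves = [20, 21, 55, 25, 30, 74]
  L0: [20, 21, 55, 25, 30, 74]
  L1: h(20,21)=(20*31+21)%997=641 h(55,25)=(55*31+25)%997=733 h(30,74)=(30*31+74)%997=7 -> [641, 733, 7]
  L2: h(641,733)=(641*31+733)%997=664 h(7,7)=(7*31+7)%997=224 -> [664, 224]
  L3: h(664,224)=(664*31+224)%997=868 -> [868]
  root = 868 != target 541
Candidate B produces the target root.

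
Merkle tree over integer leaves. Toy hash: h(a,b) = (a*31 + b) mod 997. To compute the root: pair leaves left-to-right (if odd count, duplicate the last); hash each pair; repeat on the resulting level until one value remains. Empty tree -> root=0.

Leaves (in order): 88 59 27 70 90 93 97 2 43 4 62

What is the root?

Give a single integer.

Answer: 32

Derivation:
L0: [88, 59, 27, 70, 90, 93, 97, 2, 43, 4, 62]
L1: h(88,59)=(88*31+59)%997=793 h(27,70)=(27*31+70)%997=907 h(90,93)=(90*31+93)%997=889 h(97,2)=(97*31+2)%997=18 h(43,4)=(43*31+4)%997=340 h(62,62)=(62*31+62)%997=987 -> [793, 907, 889, 18, 340, 987]
L2: h(793,907)=(793*31+907)%997=565 h(889,18)=(889*31+18)%997=658 h(340,987)=(340*31+987)%997=560 -> [565, 658, 560]
L3: h(565,658)=(565*31+658)%997=227 h(560,560)=(560*31+560)%997=971 -> [227, 971]
L4: h(227,971)=(227*31+971)%997=32 -> [32]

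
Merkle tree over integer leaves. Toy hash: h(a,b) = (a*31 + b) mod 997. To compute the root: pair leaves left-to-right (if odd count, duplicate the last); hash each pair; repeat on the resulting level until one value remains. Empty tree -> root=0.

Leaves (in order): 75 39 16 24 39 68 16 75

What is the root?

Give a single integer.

L0: [75, 39, 16, 24, 39, 68, 16, 75]
L1: h(75,39)=(75*31+39)%997=370 h(16,24)=(16*31+24)%997=520 h(39,68)=(39*31+68)%997=280 h(16,75)=(16*31+75)%997=571 -> [370, 520, 280, 571]
L2: h(370,520)=(370*31+520)%997=26 h(280,571)=(280*31+571)%997=278 -> [26, 278]
L3: h(26,278)=(26*31+278)%997=87 -> [87]

Answer: 87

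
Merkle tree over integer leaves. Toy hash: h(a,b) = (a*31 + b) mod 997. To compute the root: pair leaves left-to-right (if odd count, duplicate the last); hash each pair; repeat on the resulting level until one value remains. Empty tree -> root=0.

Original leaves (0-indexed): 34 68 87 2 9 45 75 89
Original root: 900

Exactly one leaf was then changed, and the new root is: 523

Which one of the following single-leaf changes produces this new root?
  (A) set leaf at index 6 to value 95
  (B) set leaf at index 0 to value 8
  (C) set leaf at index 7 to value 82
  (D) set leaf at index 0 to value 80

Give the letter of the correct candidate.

Original leaves: [34, 68, 87, 2, 9, 45, 75, 89]
Target new root: 523
Try each candidate change and compute the resulting root:
Candidate A: set leaf[6] = 95 -> leaves = [34, 68, 87, 2, 9, 45, 95, 89]
  L0: [34, 68, 87, 2, 9, 45, 95, 89]
  L1: h(34,68)=(34*31+68)%997=125 h(87,2)=(87*31+2)%997=705 h(9,45)=(9*31+45)%997=324 h(95,89)=(95*31+89)%997=43 -> [125, 705, 324, 43]
  L2: h(125,705)=(125*31+705)%997=592 h(324,43)=(324*31+43)%997=117 -> [592, 117]
  L3: h(592,117)=(592*31+117)%997=523 -> [523]
  root = 523 == target 523  ** MATCH **
Candidate B: set leaf[0] = 8 -> leaves = [8, 68, 87, 2, 9, 45, 75, 89]
  L0: [8, 68, 87, 2, 9, 45, 75, 89]
  L1: h(8,68)=(8*31+68)%997=316 h(87,2)=(87*31+2)%997=705 h(9,45)=(9*31+45)%997=324 h(75,89)=(75*31+89)%997=420 -> [316, 705, 324, 420]
  L2: h(316,705)=(316*31+705)%997=531 h(324,420)=(324*31+420)%997=494 -> [531, 494]
  L3: h(531,494)=(531*31+494)%997=6 -> [6]
  root = 6 != target 523
Candidate C: set leaf[7] = 82 -> leaves = [34, 68, 87, 2, 9, 45, 75, 82]
  L0: [34, 68, 87, 2, 9, 45, 75, 82]
  L1: h(34,68)=(34*31+68)%997=125 h(87,2)=(87*31+2)%997=705 h(9,45)=(9*31+45)%997=324 h(75,82)=(75*31+82)%997=413 -> [125, 705, 324, 413]
  L2: h(125,705)=(125*31+705)%997=592 h(324,413)=(324*31+413)%997=487 -> [592, 487]
  L3: h(592,487)=(592*31+487)%997=893 -> [893]
  root = 893 != target 523
Candidate D: set leaf[0] = 80 -> leaves = [80, 68, 87, 2, 9, 45, 75, 89]
  L0: [80, 68, 87, 2, 9, 45, 75, 89]
  L1: h(80,68)=(80*31+68)%997=554 h(87,2)=(87*31+2)%997=705 h(9,45)=(9*31+45)%997=324 h(75,89)=(75*31+89)%997=420 -> [554, 705, 324, 420]
  L2: h(554,705)=(554*31+705)%997=930 h(324,420)=(324*31+420)%997=494 -> [930, 494]
  L3: h(930,494)=(930*31+494)%997=411 -> [411]
  root = 411 != target 523
Candidate A produces the target root.

Answer: A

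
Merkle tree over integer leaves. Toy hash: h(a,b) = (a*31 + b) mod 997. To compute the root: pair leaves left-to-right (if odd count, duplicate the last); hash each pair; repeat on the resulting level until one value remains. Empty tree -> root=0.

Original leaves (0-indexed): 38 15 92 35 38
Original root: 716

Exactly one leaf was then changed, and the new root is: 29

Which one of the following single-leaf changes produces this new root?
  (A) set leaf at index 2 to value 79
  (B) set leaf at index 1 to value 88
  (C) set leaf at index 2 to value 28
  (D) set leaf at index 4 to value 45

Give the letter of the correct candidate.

Answer: C

Derivation:
Original leaves: [38, 15, 92, 35, 38]
Target new root: 29
Try each candidate change and compute the resulting root:
Candidate A: set leaf[2] = 79 -> leaves = [38, 15, 79, 35, 38]
  L0: [38, 15, 79, 35, 38]
  L1: h(38,15)=(38*31+15)%997=196 h(79,35)=(79*31+35)%997=490 h(38,38)=(38*31+38)%997=219 -> [196, 490, 219]
  L2: h(196,490)=(196*31+490)%997=584 h(219,219)=(219*31+219)%997=29 -> [584, 29]
  L3: h(584,29)=(584*31+29)%997=187 -> [187]
  root = 187 != target 29
Candidate B: set leaf[1] = 88 -> leaves = [38, 88, 92, 35, 38]
  L0: [38, 88, 92, 35, 38]
  L1: h(38,88)=(38*31+88)%997=269 h(92,35)=(92*31+35)%997=893 h(38,38)=(38*31+38)%997=219 -> [269, 893, 219]
  L2: h(269,893)=(269*31+893)%997=259 h(219,219)=(219*31+219)%997=29 -> [259, 29]
  L3: h(259,29)=(259*31+29)%997=82 -> [82]
  root = 82 != target 29
Candidate C: set leaf[2] = 28 -> leaves = [38, 15, 28, 35, 38]
  L0: [38, 15, 28, 35, 38]
  L1: h(38,15)=(38*31+15)%997=196 h(28,35)=(28*31+35)%997=903 h(38,38)=(38*31+38)%997=219 -> [196, 903, 219]
  L2: h(196,903)=(196*31+903)%997=0 h(219,219)=(219*31+219)%997=29 -> [0, 29]
  L3: h(0,29)=(0*31+29)%997=29 -> [29]
  root = 29 == target 29  ** MATCH **
Candidate D: set leaf[4] = 45 -> leaves = [38, 15, 92, 35, 45]
  L0: [38, 15, 92, 35, 45]
  L1: h(38,15)=(38*31+15)%997=196 h(92,35)=(92*31+35)%997=893 h(45,45)=(45*31+45)%997=443 -> [196, 893, 443]
  L2: h(196,893)=(196*31+893)%997=987 h(443,443)=(443*31+443)%997=218 -> [987, 218]
  L3: h(987,218)=(987*31+218)%997=905 -> [905]
  root = 905 != target 29
Candidate C produces the target root.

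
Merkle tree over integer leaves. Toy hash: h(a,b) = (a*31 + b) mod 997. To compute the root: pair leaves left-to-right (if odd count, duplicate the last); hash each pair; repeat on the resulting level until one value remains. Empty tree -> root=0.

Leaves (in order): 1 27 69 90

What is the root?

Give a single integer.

L0: [1, 27, 69, 90]
L1: h(1,27)=(1*31+27)%997=58 h(69,90)=(69*31+90)%997=235 -> [58, 235]
L2: h(58,235)=(58*31+235)%997=39 -> [39]

Answer: 39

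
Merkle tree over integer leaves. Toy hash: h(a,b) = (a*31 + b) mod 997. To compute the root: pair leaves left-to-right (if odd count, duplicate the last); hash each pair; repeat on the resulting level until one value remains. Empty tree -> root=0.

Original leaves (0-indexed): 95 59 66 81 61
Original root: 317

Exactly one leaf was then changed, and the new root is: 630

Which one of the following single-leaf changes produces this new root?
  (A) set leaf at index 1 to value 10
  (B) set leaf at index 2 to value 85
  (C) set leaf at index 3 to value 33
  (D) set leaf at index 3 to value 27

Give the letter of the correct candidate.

Answer: B

Derivation:
Original leaves: [95, 59, 66, 81, 61]
Target new root: 630
Try each candidate change and compute the resulting root:
Candidate A: set leaf[1] = 10 -> leaves = [95, 10, 66, 81, 61]
  L0: [95, 10, 66, 81, 61]
  L1: h(95,10)=(95*31+10)%997=961 h(66,81)=(66*31+81)%997=133 h(61,61)=(61*31+61)%997=955 -> [961, 133, 955]
  L2: h(961,133)=(961*31+133)%997=14 h(955,955)=(955*31+955)%997=650 -> [14, 650]
  L3: h(14,650)=(14*31+650)%997=87 -> [87]
  root = 87 != target 630
Candidate B: set leaf[2] = 85 -> leaves = [95, 59, 85, 81, 61]
  L0: [95, 59, 85, 81, 61]
  L1: h(95,59)=(95*31+59)%997=13 h(85,81)=(85*31+81)%997=722 h(61,61)=(61*31+61)%997=955 -> [13, 722, 955]
  L2: h(13,722)=(13*31+722)%997=128 h(955,955)=(955*31+955)%997=650 -> [128, 650]
  L3: h(128,650)=(128*31+650)%997=630 -> [630]
  root = 630 == target 630  ** MATCH **
Candidate C: set leaf[3] = 33 -> leaves = [95, 59, 66, 33, 61]
  L0: [95, 59, 66, 33, 61]
  L1: h(95,59)=(95*31+59)%997=13 h(66,33)=(66*31+33)%997=85 h(61,61)=(61*31+61)%997=955 -> [13, 85, 955]
  L2: h(13,85)=(13*31+85)%997=488 h(955,955)=(955*31+955)%997=650 -> [488, 650]
  L3: h(488,650)=(488*31+650)%997=823 -> [823]
  root = 823 != target 630
Candidate D: set leaf[3] = 27 -> leaves = [95, 59, 66, 27, 61]
  L0: [95, 59, 66, 27, 61]
  L1: h(95,59)=(95*31+59)%997=13 h(66,27)=(66*31+27)%997=79 h(61,61)=(61*31+61)%997=955 -> [13, 79, 955]
  L2: h(13,79)=(13*31+79)%997=482 h(955,955)=(955*31+955)%997=650 -> [482, 650]
  L3: h(482,650)=(482*31+650)%997=637 -> [637]
  root = 637 != target 630
Candidate B produces the target root.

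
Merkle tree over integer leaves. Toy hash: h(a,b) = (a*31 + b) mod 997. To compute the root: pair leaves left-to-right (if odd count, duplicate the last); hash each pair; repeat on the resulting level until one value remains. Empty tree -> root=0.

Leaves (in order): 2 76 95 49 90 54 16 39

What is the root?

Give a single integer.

L0: [2, 76, 95, 49, 90, 54, 16, 39]
L1: h(2,76)=(2*31+76)%997=138 h(95,49)=(95*31+49)%997=3 h(90,54)=(90*31+54)%997=850 h(16,39)=(16*31+39)%997=535 -> [138, 3, 850, 535]
L2: h(138,3)=(138*31+3)%997=293 h(850,535)=(850*31+535)%997=963 -> [293, 963]
L3: h(293,963)=(293*31+963)%997=76 -> [76]

Answer: 76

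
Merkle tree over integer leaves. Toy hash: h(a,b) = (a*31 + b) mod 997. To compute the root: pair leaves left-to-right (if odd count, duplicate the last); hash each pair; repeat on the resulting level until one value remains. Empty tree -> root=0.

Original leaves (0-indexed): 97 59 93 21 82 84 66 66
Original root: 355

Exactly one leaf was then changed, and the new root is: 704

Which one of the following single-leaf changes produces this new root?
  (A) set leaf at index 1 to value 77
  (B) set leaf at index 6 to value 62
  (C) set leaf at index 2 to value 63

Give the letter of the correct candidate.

Answer: A

Derivation:
Original leaves: [97, 59, 93, 21, 82, 84, 66, 66]
Target new root: 704
Try each candidate change and compute the resulting root:
Candidate A: set leaf[1] = 77 -> leaves = [97, 77, 93, 21, 82, 84, 66, 66]
  L0: [97, 77, 93, 21, 82, 84, 66, 66]
  L1: h(97,77)=(97*31+77)%997=93 h(93,21)=(93*31+21)%997=910 h(82,84)=(82*31+84)%997=632 h(66,66)=(66*31+66)%997=118 -> [93, 910, 632, 118]
  L2: h(93,910)=(93*31+910)%997=802 h(632,118)=(632*31+118)%997=767 -> [802, 767]
  L3: h(802,767)=(802*31+767)%997=704 -> [704]
  root = 704 == target 704  ** MATCH **
Candidate B: set leaf[6] = 62 -> leaves = [97, 59, 93, 21, 82, 84, 62, 66]
  L0: [97, 59, 93, 21, 82, 84, 62, 66]
  L1: h(97,59)=(97*31+59)%997=75 h(93,21)=(93*31+21)%997=910 h(82,84)=(82*31+84)%997=632 h(62,66)=(62*31+66)%997=991 -> [75, 910, 632, 991]
  L2: h(75,910)=(75*31+910)%997=244 h(632,991)=(632*31+991)%997=643 -> [244, 643]
  L3: h(244,643)=(244*31+643)%997=231 -> [231]
  root = 231 != target 704
Candidate C: set leaf[2] = 63 -> leaves = [97, 59, 63, 21, 82, 84, 66, 66]
  L0: [97, 59, 63, 21, 82, 84, 66, 66]
  L1: h(97,59)=(97*31+59)%997=75 h(63,21)=(63*31+21)%997=977 h(82,84)=(82*31+84)%997=632 h(66,66)=(66*31+66)%997=118 -> [75, 977, 632, 118]
  L2: h(75,977)=(75*31+977)%997=311 h(632,118)=(632*31+118)%997=767 -> [311, 767]
  L3: h(311,767)=(311*31+767)%997=438 -> [438]
  root = 438 != target 704
Candidate A produces the target root.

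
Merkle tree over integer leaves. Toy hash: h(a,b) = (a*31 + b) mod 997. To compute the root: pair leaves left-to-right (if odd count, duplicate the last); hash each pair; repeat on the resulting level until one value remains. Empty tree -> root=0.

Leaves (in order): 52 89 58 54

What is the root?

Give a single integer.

Answer: 745

Derivation:
L0: [52, 89, 58, 54]
L1: h(52,89)=(52*31+89)%997=704 h(58,54)=(58*31+54)%997=855 -> [704, 855]
L2: h(704,855)=(704*31+855)%997=745 -> [745]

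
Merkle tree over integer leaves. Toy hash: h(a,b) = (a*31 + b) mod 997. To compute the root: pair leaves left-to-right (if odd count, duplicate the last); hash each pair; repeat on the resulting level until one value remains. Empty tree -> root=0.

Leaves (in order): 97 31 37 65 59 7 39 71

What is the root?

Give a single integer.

Answer: 358

Derivation:
L0: [97, 31, 37, 65, 59, 7, 39, 71]
L1: h(97,31)=(97*31+31)%997=47 h(37,65)=(37*31+65)%997=215 h(59,7)=(59*31+7)%997=839 h(39,71)=(39*31+71)%997=283 -> [47, 215, 839, 283]
L2: h(47,215)=(47*31+215)%997=675 h(839,283)=(839*31+283)%997=370 -> [675, 370]
L3: h(675,370)=(675*31+370)%997=358 -> [358]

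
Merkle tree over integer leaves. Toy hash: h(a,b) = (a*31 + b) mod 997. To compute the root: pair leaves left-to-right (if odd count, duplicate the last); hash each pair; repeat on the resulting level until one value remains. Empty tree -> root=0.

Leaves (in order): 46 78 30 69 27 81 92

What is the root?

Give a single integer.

Answer: 251

Derivation:
L0: [46, 78, 30, 69, 27, 81, 92]
L1: h(46,78)=(46*31+78)%997=507 h(30,69)=(30*31+69)%997=2 h(27,81)=(27*31+81)%997=918 h(92,92)=(92*31+92)%997=950 -> [507, 2, 918, 950]
L2: h(507,2)=(507*31+2)%997=764 h(918,950)=(918*31+950)%997=495 -> [764, 495]
L3: h(764,495)=(764*31+495)%997=251 -> [251]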